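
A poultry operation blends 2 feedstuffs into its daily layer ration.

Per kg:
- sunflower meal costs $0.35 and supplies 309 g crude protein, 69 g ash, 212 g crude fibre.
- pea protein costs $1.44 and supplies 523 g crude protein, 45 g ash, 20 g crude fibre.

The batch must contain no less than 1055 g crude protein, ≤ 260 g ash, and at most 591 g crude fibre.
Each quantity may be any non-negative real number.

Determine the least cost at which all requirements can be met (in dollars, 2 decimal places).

$1.53

This is a linear program. Let x1 = kg of sunflower meal, x2 = kg of pea protein.
Minimise 0.35x1 + 1.44x2 subject to:
  309x1 + 523x2 ≥ 1055   (crude protein)
  69x1 + 45x2 ≤ 260   (ash)
  212x1 + 20x2 ≤ 591   (crude fibre)
  x1, x2 ≥ 0.
Both inputs are positive at the optimum. Binding constraints: crude protein and crude fibre.
That vertex is x1 = 2.751, x2 = 0.392.
Cost = 0.35·2.751 + 1.44·0.392 = 1.5273.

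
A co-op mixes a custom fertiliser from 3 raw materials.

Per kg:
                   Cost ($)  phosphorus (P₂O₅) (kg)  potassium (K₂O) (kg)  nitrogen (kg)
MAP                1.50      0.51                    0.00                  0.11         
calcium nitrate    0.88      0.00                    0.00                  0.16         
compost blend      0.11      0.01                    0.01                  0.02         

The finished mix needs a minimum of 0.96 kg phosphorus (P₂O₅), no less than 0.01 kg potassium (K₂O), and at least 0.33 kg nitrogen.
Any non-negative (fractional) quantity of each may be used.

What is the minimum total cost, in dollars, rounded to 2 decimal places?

$3.38

This is a linear program. Let x1 = kg of MAP, x2 = kg of calcium nitrate, x3 = kg of compost blend.
Minimize 1.5x1 + 0.88x2 + 0.11x3 subject to:
  0.51x1 + 0.01x3 ≥ 0.96   (phosphorus (P₂O₅))
  0.01x3 ≥ 0.01   (potassium (K₂O))
  0.11x1 + 0.16x2 + 0.02x3 ≥ 0.33   (nitrogen)
  x1, x2, x3 ≥ 0.
The optimal basis is {MAP, compost blend}; calcium nitrate drops out. There the phosphorus (P₂O₅) and nitrogen constraints are tight.
Optimal quantities: MAP = 1.747 kg, compost blend = 6.89 kg.
Cost = 1.5·1.747 + 0.11·6.89 = 3.3784.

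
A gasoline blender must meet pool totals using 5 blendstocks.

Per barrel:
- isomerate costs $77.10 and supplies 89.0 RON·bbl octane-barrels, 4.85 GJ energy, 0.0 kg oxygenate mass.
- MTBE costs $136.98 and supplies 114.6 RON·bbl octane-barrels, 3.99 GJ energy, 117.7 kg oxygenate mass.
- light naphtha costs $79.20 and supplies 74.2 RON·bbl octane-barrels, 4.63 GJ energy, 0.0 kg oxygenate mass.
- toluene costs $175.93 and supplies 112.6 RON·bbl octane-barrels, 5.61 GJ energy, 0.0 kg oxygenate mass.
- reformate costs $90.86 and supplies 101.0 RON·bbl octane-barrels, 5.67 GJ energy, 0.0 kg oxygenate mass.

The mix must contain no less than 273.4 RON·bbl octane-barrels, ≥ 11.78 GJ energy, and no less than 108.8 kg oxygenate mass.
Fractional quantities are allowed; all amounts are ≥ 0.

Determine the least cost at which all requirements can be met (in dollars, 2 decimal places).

$271.70

Set it up as a linear program. Let x1 = barrels of isomerate, x2 = barrels of MTBE, x3 = barrels of light naphtha, x4 = barrels of toluene, x5 = barrels of reformate.
min 77.1x1 + 136.98x2 + 79.2x3 + 175.93x4 + 90.86x5 s.t.:
  89x1 + 114.6x2 + 74.2x3 + 112.6x4 + 101x5 ≥ 273.4   (octane-barrels)
  4.85x1 + 3.99x2 + 4.63x3 + 5.61x4 + 5.67x5 ≥ 11.78   (energy)
  117.7x2 ≥ 108.8   (oxygenate mass)
  x1, x2, x3, x4, x5 ≥ 0.
The cheapest feasible vertex uses only isomerate, MTBE; light naphtha, toluene, reformate are not used. Binding constraints: octane-barrels and oxygenate mass.
Optimal quantities: isomerate = 1.88164 barrels, MTBE = 0.924384 barrels.
Objective = 77.1·1.88164 + 136.98·0.924384 = 271.6966.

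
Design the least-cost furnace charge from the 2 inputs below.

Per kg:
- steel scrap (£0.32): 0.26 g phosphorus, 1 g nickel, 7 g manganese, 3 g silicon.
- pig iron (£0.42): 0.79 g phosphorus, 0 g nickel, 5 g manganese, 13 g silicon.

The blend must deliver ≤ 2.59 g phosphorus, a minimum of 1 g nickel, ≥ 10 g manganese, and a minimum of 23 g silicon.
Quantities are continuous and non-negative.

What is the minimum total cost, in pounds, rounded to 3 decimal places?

This is a linear program. Let x1 = kg of steel scrap, x2 = kg of pig iron.
Minimize 0.32x1 + 0.42x2 subject to:
  0.26x1 + 0.79x2 ≤ 2.59   (phosphorus)
  1x1 ≥ 1   (nickel)
  7x1 + 5x2 ≥ 10   (manganese)
  3x1 + 13x2 ≥ 23   (silicon)
  x1, x2 ≥ 0.
Both inputs are positive at the optimum. The nickel and silicon requirements are met with equality.
Optimal quantities: steel scrap = 1 kg, pig iron = 1.538 kg.
Objective = 0.32·1 + 0.42·1.538 = 0.96596.

£0.966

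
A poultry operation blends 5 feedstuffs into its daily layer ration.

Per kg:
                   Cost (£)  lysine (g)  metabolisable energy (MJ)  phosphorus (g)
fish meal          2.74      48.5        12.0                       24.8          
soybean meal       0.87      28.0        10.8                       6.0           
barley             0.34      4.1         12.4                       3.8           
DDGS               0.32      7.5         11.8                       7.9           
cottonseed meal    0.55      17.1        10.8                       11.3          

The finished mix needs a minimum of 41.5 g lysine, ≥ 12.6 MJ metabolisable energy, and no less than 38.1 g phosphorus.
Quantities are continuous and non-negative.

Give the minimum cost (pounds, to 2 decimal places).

Let x1 = kg of fish meal, x2 = kg of soybean meal, x3 = kg of barley, x4 = kg of DDGS, x5 = kg of cottonseed meal.
Minimise 2.74x1 + 0.87x2 + 0.34x3 + 0.32x4 + 0.55x5 with:
  48.5x1 + 28x2 + 4.1x3 + 7.5x4 + 17.1x5 ≥ 41.5   (lysine)
  12x1 + 10.8x2 + 12.4x3 + 11.8x4 + 10.8x5 ≥ 12.6   (metabolisable energy)
  24.8x1 + 6x2 + 3.8x3 + 7.9x4 + 11.3x5 ≥ 38.1   (phosphorus)
  x1, x2, x3, x4, x5 ≥ 0.
The cheapest feasible vertex uses only DDGS, cottonseed meal; fish meal, soybean meal, barley are not used. There the lysine and phosphorus constraints are tight.
That vertex is x4 = 3.627, x5 = 0.8363.
Total cost: 0.32·3.627 + 0.55·0.8363 = 1.6206.

£1.62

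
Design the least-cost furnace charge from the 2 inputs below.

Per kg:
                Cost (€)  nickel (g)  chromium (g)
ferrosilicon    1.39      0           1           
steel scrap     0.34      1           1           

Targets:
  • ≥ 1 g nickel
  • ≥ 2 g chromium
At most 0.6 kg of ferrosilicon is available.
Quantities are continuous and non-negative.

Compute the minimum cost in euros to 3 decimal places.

This is a linear program. Let x1 = kg of ferrosilicon, x2 = kg of steel scrap.
Minimize 1.39x1 + 0.34x2 with:
  1x2 ≥ 1   (nickel)
  1x1 + 1x2 ≥ 2   (chromium)
  x1 ≤ 0.6
  x1, x2 ≥ 0.
The cheapest feasible vertex uses only steel scrap; ferrosilicon is not used. There the chromium constraint is tight.
So steel scrap = 2 kg.
Objective = 0.34·2 = 0.68000.

€0.680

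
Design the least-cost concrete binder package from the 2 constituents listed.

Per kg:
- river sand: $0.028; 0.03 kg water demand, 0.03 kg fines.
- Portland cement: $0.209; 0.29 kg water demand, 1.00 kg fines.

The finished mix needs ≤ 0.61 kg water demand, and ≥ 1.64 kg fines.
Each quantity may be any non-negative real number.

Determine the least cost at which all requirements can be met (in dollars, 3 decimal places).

This is a linear program. Let x1 = kg of river sand, x2 = kg of Portland cement.
Minimise 0.028x1 + 0.209x2 subject to:
  0.03x1 + 0.29x2 ≤ 0.61   (water demand)
  0.03x1 + 1x2 ≥ 1.64   (fines)
  x1, x2 ≥ 0.
At the optimum only Portland cement is positive (river sand = 0). There the fines constraint is tight.
Optimal quantities: Portland cement = 1.64 kg.
Total cost: 0.209·1.64 = 0.34276.

$0.343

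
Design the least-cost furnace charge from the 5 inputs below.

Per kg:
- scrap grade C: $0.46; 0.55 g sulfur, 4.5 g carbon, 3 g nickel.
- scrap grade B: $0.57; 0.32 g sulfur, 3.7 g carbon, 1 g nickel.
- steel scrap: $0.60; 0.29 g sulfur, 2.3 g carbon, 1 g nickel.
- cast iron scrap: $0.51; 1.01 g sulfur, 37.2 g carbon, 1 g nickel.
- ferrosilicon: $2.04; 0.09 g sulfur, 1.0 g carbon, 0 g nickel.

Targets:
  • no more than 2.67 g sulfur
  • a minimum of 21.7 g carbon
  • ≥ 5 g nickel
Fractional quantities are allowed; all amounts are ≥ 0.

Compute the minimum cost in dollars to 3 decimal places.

$0.909

Let x1 = kg of scrap grade C, x2 = kg of scrap grade B, x3 = kg of steel scrap, x4 = kg of cast iron scrap, x5 = kg of ferrosilicon.
Minimize 0.46x1 + 0.57x2 + 0.6x3 + 0.51x4 + 2.04x5 with:
  0.55x1 + 0.32x2 + 0.29x3 + 1.01x4 + 0.09x5 ≤ 2.67   (sulfur)
  4.5x1 + 3.7x2 + 2.3x3 + 37.2x4 + 1x5 ≥ 21.7   (carbon)
  3x1 + 1x2 + 1x3 + 1x4 ≥ 5   (nickel)
  x1, x2, x3, x4, x5 ≥ 0.
The optimal basis is {scrap grade C, cast iron scrap}; scrap grade B, steel scrap, ferrosilicon drop out. There the carbon and nickel constraints are tight.
That vertex is x1 = 1.534, x4 = 0.3978.
Total cost: 0.46·1.534 + 0.51·0.3978 = 0.90852.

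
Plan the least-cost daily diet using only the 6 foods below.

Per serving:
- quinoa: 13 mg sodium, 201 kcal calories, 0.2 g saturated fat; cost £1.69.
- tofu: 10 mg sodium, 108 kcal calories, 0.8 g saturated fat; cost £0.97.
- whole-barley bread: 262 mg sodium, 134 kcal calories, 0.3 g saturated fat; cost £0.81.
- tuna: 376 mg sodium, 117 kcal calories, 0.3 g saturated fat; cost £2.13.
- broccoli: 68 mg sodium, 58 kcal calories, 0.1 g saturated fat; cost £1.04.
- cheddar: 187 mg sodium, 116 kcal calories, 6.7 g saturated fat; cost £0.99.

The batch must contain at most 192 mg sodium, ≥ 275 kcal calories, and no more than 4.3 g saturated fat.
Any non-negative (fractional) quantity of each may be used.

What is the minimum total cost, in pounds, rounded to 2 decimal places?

Let x1 = servings of quinoa, x2 = servings of tofu, x3 = servings of whole-barley bread, x4 = servings of tuna, x5 = servings of broccoli, x6 = servings of cheddar.
min 1.69x1 + 0.97x2 + 0.81x3 + 2.13x4 + 1.04x5 + 0.99x6 subject to:
  13x1 + 10x2 + 262x3 + 376x4 + 68x5 + 187x6 ≤ 192   (sodium)
  201x1 + 108x2 + 134x3 + 117x4 + 58x5 + 116x6 ≥ 275   (calories)
  0.2x1 + 0.8x2 + 0.3x3 + 0.3x4 + 0.1x5 + 6.7x6 ≤ 4.3   (saturated fat)
  x1, x2, x3, x4, x5, x6 ≥ 0.
The optimal basis is {quinoa, whole-barley bread}; tofu, tuna, broccoli, cheddar drop out. There the sodium and calories constraints are tight.
Optimal quantities: quinoa = 0.9097 servings, whole-barley bread = 0.6877 servings.
Objective = 1.69·0.9097 + 0.81·0.6877 = 2.0944.

£2.09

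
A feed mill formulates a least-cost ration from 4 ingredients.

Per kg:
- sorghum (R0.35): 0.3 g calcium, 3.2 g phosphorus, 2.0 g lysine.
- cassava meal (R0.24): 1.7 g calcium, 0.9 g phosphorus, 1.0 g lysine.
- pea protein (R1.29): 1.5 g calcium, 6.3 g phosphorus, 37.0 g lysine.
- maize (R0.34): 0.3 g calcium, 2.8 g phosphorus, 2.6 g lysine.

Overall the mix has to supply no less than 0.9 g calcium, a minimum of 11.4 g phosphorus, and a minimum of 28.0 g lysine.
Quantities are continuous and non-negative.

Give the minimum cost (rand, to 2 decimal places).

R1.63

Let x1 = kg of sorghum, x2 = kg of cassava meal, x3 = kg of pea protein, x4 = kg of maize.
Minimize 0.35x1 + 0.24x2 + 1.29x3 + 0.34x4 subject to:
  0.3x1 + 1.7x2 + 1.5x3 + 0.3x4 ≥ 0.9   (calcium)
  3.2x1 + 0.9x2 + 6.3x3 + 2.8x4 ≥ 11.4   (phosphorus)
  2x1 + 1x2 + 37x3 + 2.6x4 ≥ 28   (lysine)
  x1, x2, x3, x4 ≥ 0.
At the optimum only sorghum, pea protein are positive (cassava meal, maize = 0). The phosphorus and lysine requirements are met with equality.
Solving gives x1 = 2.319, x3 = 0.6314.
Hence cost = 0.35·2.319 + 1.29·0.6314 = R1.6262.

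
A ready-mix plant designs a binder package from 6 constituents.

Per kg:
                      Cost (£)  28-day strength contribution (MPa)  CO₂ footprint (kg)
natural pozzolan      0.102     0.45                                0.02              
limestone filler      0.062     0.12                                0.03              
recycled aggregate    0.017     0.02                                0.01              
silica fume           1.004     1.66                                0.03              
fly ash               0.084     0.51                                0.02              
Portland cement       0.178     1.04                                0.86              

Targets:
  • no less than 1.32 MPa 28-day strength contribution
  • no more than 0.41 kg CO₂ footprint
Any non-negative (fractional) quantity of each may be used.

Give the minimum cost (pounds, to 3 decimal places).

This is a linear program. Let x1 = kg of natural pozzolan, x2 = kg of limestone filler, x3 = kg of recycled aggregate, x4 = kg of silica fume, x5 = kg of fly ash, x6 = kg of Portland cement.
Minimise 0.102x1 + 0.062x2 + 0.017x3 + 1.004x4 + 0.084x5 + 0.178x6 subject to:
  0.45x1 + 0.12x2 + 0.02x3 + 1.66x4 + 0.51x5 + 1.04x6 ≥ 1.32   (28-day strength contribution)
  0.02x1 + 0.03x2 + 0.01x3 + 0.03x4 + 0.02x5 + 0.86x6 ≤ 0.41   (CO₂ footprint)
  x1, x2, x3, x4, x5, x6 ≥ 0.
The minimum-cost mix takes nothing from natural pozzolan, limestone filler, recycled aggregate, silica fume, Portland cement — only fly ash. The 28-day strength contribution requirement is met with equality.
Optimal quantities: fly ash = 2.588 kg.
Total cost: 0.084·2.588 = 0.21739.

£0.217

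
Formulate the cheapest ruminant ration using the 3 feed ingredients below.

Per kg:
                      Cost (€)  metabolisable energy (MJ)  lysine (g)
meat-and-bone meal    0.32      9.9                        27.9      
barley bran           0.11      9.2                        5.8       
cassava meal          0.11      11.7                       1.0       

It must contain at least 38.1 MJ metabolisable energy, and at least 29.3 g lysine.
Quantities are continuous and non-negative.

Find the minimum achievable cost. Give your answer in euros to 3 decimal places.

Set it up as a linear program. Let x1 = kg of meat-and-bone meal, x2 = kg of barley bran, x3 = kg of cassava meal.
min 0.32x1 + 0.11x2 + 0.11x3 subject to:
  9.9x1 + 9.2x2 + 11.7x3 ≥ 38.1   (metabolisable energy)
  27.9x1 + 5.8x2 + 1x3 ≥ 29.3   (lysine)
  x1, x2, x3 ≥ 0.
The minimum-cost mix takes nothing from cassava meal — only meat-and-bone meal, barley bran. There the metabolisable energy and lysine constraints are tight.
Optimal quantities: meat-and-bone meal = 0.2438 kg, barley bran = 3.879 kg.
Hence cost = 0.32·0.2438 + 0.11·3.879 = €0.50471.

€0.505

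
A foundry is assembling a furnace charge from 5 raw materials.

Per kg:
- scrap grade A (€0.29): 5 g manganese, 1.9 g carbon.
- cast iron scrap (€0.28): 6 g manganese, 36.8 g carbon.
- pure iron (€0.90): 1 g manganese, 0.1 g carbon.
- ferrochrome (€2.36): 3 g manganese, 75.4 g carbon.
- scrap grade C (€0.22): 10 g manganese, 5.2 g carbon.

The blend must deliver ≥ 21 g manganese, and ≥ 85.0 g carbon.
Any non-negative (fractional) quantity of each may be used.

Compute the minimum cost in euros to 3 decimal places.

Treat it as an LP. Let x1 = kg of scrap grade A, x2 = kg of cast iron scrap, x3 = kg of pure iron, x4 = kg of ferrochrome, x5 = kg of scrap grade C.
Minimise 0.29x1 + 0.28x2 + 0.9x3 + 2.36x4 + 0.22x5 with:
  5x1 + 6x2 + 1x3 + 3x4 + 10x5 ≥ 21   (manganese)
  1.9x1 + 36.8x2 + 0.1x3 + 75.4x4 + 5.2x5 ≥ 85   (carbon)
  x1, x2, x3, x4, x5 ≥ 0.
The cheapest feasible vertex uses only cast iron scrap, scrap grade C; scrap grade A, pure iron, ferrochrome are not used. There the manganese and carbon constraints are tight.
That vertex is x2 = 2.2, x5 = 0.7803.
Cost = 0.28·2.2 + 0.22·0.7803 = 0.78767.

€0.788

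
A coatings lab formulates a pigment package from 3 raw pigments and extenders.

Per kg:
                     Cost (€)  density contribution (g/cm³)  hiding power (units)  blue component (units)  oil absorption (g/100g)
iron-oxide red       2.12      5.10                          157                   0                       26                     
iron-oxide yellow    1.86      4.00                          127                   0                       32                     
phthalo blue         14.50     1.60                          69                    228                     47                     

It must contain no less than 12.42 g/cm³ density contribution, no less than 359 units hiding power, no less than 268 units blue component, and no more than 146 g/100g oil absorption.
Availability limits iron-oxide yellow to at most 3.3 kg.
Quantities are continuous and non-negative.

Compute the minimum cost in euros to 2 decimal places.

€21.42

Let x1 = kg of iron-oxide red, x2 = kg of iron-oxide yellow, x3 = kg of phthalo blue.
Minimize 2.12x1 + 1.86x2 + 14.5x3 s.t.:
  5.1x1 + 4x2 + 1.6x3 ≥ 12.42   (density contribution)
  157x1 + 127x2 + 69x3 ≥ 359   (hiding power)
  228x3 ≥ 268   (blue component)
  26x1 + 32x2 + 47x3 ≤ 146   (oil absorption)
  x2 ≤ 3.3
  x1, x2, x3 ≥ 0.
At the optimum only iron-oxide red, phthalo blue are positive (iron-oxide yellow = 0). The density contribution and blue component requirements are met with equality.
So iron-oxide red = 2.067 kg, phthalo blue = 1.175 kg.
Objective = 2.12·2.067 + 14.5·1.175 = 21.4195.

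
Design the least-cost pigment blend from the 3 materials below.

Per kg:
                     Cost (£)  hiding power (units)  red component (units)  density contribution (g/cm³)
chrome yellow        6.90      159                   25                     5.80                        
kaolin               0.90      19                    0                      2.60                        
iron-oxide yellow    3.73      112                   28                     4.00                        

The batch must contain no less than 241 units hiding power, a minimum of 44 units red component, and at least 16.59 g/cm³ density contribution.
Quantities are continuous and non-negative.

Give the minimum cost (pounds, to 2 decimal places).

Let x1 = kg of chrome yellow, x2 = kg of kaolin, x3 = kg of iron-oxide yellow.
min 6.9x1 + 0.9x2 + 3.73x3 s.t.:
  159x1 + 19x2 + 112x3 ≥ 241   (hiding power)
  25x1 + 28x3 ≥ 44   (red component)
  5.8x1 + 2.6x2 + 4x3 ≥ 16.59   (density contribution)
  x1, x2, x3 ≥ 0.
The cheapest feasible vertex uses only kaolin, iron-oxide yellow; chrome yellow is not used. Binding constraints: red component and density contribution.
That vertex is x2 = 3.963, x3 = 1.571.
Cost = 0.9·3.963 + 3.73·1.571 = 9.4265.

£9.43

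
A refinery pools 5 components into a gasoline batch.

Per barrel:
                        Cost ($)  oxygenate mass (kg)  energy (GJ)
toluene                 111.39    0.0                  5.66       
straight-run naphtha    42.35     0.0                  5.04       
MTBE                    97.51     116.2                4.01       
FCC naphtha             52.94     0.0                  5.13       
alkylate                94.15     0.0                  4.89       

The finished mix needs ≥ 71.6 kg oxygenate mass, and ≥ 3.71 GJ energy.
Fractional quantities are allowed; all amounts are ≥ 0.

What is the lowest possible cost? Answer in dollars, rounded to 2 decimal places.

$70.50

Treat it as an LP. Let x1 = barrels of toluene, x2 = barrels of straight-run naphtha, x3 = barrels of MTBE, x4 = barrels of FCC naphtha, x5 = barrels of alkylate.
min 111.39x1 + 42.35x2 + 97.51x3 + 52.94x4 + 94.15x5 s.t.:
  116.2x3 ≥ 71.6   (oxygenate mass)
  5.66x1 + 5.04x2 + 4.01x3 + 5.13x4 + 4.89x5 ≥ 3.71   (energy)
  x1, x2, x3, x4, x5 ≥ 0.
The minimum-cost mix takes nothing from toluene, FCC naphtha, alkylate — only straight-run naphtha, MTBE. Binding constraints: oxygenate mass and energy.
So straight-run naphtha = 0.2459 barrels, MTBE = 0.6162 barrels.
Total cost: 42.35·0.2459 + 97.51·0.6162 = 70.4995.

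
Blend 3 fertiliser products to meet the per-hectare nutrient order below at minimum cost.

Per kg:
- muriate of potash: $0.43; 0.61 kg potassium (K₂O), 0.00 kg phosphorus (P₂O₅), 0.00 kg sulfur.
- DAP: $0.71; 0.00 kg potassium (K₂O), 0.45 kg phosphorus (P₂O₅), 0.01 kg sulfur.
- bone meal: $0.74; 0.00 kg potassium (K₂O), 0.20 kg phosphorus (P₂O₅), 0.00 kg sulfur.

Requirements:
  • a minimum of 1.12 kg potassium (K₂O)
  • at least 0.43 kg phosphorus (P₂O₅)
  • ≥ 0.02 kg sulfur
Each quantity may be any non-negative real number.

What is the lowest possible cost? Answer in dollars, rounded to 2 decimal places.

$2.21

Set it up as a linear program. Let x1 = kg of muriate of potash, x2 = kg of DAP, x3 = kg of bone meal.
Minimise 0.43x1 + 0.71x2 + 0.74x3 subject to:
  0.61x1 ≥ 1.12   (potassium (K₂O))
  0.45x2 + 0.2x3 ≥ 0.43   (phosphorus (P₂O₅))
  0.01x2 ≥ 0.02   (sulfur)
  x1, x2, x3 ≥ 0.
The cheapest feasible vertex uses only muriate of potash, DAP; bone meal is not used. The potassium (K₂O) and sulfur requirements are met with equality.
Optimal quantities: muriate of potash = 1.836 kg, DAP = 2 kg.
Cost = 0.43·1.836 + 0.71·2 = 2.2095.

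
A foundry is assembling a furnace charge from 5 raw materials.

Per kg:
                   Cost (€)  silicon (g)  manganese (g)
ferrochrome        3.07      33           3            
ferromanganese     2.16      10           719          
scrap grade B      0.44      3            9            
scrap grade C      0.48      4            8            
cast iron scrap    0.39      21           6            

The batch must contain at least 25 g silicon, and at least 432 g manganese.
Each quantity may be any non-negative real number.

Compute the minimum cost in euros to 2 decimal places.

€1.64

Let x1 = kg of ferrochrome, x2 = kg of ferromanganese, x3 = kg of scrap grade B, x4 = kg of scrap grade C, x5 = kg of cast iron scrap.
min 3.07x1 + 2.16x2 + 0.44x3 + 0.48x4 + 0.39x5 subject to:
  33x1 + 10x2 + 3x3 + 4x4 + 21x5 ≥ 25   (silicon)
  3x1 + 719x2 + 9x3 + 8x4 + 6x5 ≥ 432   (manganese)
  x1, x2, x3, x4, x5 ≥ 0.
The cheapest feasible vertex uses only ferromanganese, cast iron scrap; ferrochrome, scrap grade B, scrap grade C are not used. The silicon and manganese requirements are met with equality.
So ferromanganese = 0.5933 kg, cast iron scrap = 0.908 kg.
Hence cost = 2.16·0.5933 + 0.39·0.908 = €1.6356.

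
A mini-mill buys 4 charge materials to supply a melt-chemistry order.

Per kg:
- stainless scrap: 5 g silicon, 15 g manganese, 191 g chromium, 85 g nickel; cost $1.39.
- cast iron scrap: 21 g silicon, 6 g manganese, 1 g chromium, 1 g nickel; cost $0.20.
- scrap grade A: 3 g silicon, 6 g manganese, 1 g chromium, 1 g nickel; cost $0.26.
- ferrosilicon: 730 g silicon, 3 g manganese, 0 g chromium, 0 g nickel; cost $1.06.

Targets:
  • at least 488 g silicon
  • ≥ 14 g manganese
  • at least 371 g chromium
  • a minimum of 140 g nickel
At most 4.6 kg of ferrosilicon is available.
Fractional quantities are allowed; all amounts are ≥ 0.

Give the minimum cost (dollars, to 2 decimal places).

$3.39

This is a linear program. Let x1 = kg of stainless scrap, x2 = kg of cast iron scrap, x3 = kg of scrap grade A, x4 = kg of ferrosilicon.
Minimize 1.39x1 + 0.2x2 + 0.26x3 + 1.06x4 subject to:
  5x1 + 21x2 + 3x3 + 730x4 ≥ 488   (silicon)
  15x1 + 6x2 + 6x3 + 3x4 ≥ 14   (manganese)
  191x1 + 1x2 + 1x3 ≥ 371   (chromium)
  85x1 + 1x2 + 1x3 ≥ 140   (nickel)
  x4 ≤ 4.6
  x1, x2, x3, x4 ≥ 0.
The optimal basis is {stainless scrap, ferrosilicon}; cast iron scrap, scrap grade A drop out. There the silicon and chromium constraints are tight.
Optimal quantities: stainless scrap = 1.942 kg, ferrosilicon = 0.6552 kg.
Cost = 1.39·1.942 + 1.06·0.6552 = 3.3939.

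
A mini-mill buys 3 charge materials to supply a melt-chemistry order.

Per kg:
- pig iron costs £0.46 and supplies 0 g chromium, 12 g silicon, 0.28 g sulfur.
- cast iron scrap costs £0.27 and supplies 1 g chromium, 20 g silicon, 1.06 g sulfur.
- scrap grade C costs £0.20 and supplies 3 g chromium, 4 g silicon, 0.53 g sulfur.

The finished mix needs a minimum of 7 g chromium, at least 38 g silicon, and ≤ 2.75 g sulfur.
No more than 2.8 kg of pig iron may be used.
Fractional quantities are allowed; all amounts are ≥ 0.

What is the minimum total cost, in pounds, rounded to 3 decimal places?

£0.779

Treat it as an LP. Let x1 = kg of pig iron, x2 = kg of cast iron scrap, x3 = kg of scrap grade C.
min 0.46x1 + 0.27x2 + 0.2x3 s.t.:
  1x2 + 3x3 ≥ 7   (chromium)
  12x1 + 20x2 + 4x3 ≥ 38   (silicon)
  0.28x1 + 1.06x2 + 0.53x3 ≤ 2.75   (sulfur)
  x1 ≤ 2.8
  x1, x2, x3 ≥ 0.
At the optimum only cast iron scrap, scrap grade C are positive (pig iron = 0). There the chromium and silicon constraints are tight.
That vertex is x2 = 1.536, x3 = 1.821.
Cost = 0.27·1.536 + 0.2·1.821 = 0.77892.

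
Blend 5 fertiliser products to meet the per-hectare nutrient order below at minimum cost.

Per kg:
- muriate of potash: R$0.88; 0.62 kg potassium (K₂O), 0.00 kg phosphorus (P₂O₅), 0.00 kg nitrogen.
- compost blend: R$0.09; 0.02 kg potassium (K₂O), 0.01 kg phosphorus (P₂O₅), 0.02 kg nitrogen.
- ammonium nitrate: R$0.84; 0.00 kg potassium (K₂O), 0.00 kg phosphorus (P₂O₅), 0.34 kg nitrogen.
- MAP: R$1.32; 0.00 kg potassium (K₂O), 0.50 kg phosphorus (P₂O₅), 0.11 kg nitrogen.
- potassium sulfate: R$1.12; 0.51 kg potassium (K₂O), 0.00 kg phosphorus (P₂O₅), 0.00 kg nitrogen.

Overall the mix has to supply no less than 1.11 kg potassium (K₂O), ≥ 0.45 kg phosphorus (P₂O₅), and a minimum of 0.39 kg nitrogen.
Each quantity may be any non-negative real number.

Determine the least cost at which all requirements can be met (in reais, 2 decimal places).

R$3.34

Let x1 = kg of muriate of potash, x2 = kg of compost blend, x3 = kg of ammonium nitrate, x4 = kg of MAP, x5 = kg of potassium sulfate.
min 0.88x1 + 0.09x2 + 0.84x3 + 1.32x4 + 1.12x5 subject to:
  0.62x1 + 0.02x2 + 0.51x5 ≥ 1.11   (potassium (K₂O))
  0.01x2 + 0.5x4 ≥ 0.45   (phosphorus (P₂O₅))
  0.02x2 + 0.34x3 + 0.11x4 ≥ 0.39   (nitrogen)
  x1, x2, x3, x4, x5 ≥ 0.
The optimal basis is {muriate of potash, compost blend, MAP}; ammonium nitrate, potassium sulfate drop out. The potassium (K₂O), phosphorus (P₂O₅), nitrogen requirements are met with equality.
That vertex is x1 = 1.263, x2 = 16.35, x4 = 0.573.
Cost = 0.88·1.263 + 0.09·16.35 + 1.32·0.573 = 3.3393.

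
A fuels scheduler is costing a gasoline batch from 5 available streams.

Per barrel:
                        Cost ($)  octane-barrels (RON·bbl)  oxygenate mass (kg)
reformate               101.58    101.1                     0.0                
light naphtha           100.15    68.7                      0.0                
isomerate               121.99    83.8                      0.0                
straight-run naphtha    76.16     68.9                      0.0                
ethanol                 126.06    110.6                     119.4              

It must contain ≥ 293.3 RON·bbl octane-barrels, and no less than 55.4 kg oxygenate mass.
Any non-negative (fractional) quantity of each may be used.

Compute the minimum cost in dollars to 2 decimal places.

$301.62

Let x1 = barrels of reformate, x2 = barrels of light naphtha, x3 = barrels of isomerate, x4 = barrels of straight-run naphtha, x5 = barrels of ethanol.
Minimize 101.58x1 + 100.15x2 + 121.99x3 + 76.16x4 + 126.06x5 s.t.:
  101.1x1 + 68.7x2 + 83.8x3 + 68.9x4 + 110.6x5 ≥ 293.3   (octane-barrels)
  119.4x5 ≥ 55.4   (oxygenate mass)
  x1, x2, x3, x4, x5 ≥ 0.
The cheapest feasible vertex uses only reformate, ethanol; light naphtha, isomerate, straight-run naphtha are not used. Binding constraints: octane-barrels and oxygenate mass.
Optimal quantities: reformate = 2.3935 barrels, ethanol = 0.46399 barrels.
Total cost: 101.58·2.3935 + 126.06·0.46399 = 301.6223.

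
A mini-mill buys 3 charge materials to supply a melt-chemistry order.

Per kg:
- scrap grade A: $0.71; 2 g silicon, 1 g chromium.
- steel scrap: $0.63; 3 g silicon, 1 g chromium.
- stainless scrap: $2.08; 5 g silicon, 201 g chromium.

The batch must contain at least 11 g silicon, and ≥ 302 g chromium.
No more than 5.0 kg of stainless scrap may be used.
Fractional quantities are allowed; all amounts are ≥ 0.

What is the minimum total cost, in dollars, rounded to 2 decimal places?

This is a linear program. Let x1 = kg of scrap grade A, x2 = kg of steel scrap, x3 = kg of stainless scrap.
min 0.71x1 + 0.63x2 + 2.08x3 s.t.:
  2x1 + 3x2 + 5x3 ≥ 11   (silicon)
  1x1 + 1x2 + 201x3 ≥ 302   (chromium)
  x3 ≤ 5
  x1, x2, x3 ≥ 0.
The minimum-cost mix takes nothing from scrap grade A — only steel scrap, stainless scrap. The silicon and chromium requirements are met with equality.
That vertex is x2 = 1.172, x3 = 1.497.
Hence cost = 0.63·1.172 + 2.08·1.497 = $3.8521.

$3.85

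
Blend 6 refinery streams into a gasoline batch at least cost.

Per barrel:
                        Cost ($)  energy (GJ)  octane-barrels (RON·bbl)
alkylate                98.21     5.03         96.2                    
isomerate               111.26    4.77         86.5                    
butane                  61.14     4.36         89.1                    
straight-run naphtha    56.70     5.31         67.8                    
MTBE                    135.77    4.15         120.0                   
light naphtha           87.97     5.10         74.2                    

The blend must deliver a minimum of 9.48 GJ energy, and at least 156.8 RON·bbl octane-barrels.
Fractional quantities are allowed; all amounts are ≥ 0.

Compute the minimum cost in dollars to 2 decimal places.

$116.83

Set it up as a linear program. Let x1 = barrels of alkylate, x2 = barrels of isomerate, x3 = barrels of butane, x4 = barrels of straight-run naphtha, x5 = barrels of MTBE, x6 = barrels of light naphtha.
Minimize 98.21x1 + 111.26x2 + 61.14x3 + 56.7x4 + 135.77x5 + 87.97x6 subject to:
  5.03x1 + 4.77x2 + 4.36x3 + 5.31x4 + 4.15x5 + 5.1x6 ≥ 9.48   (energy)
  96.2x1 + 86.5x2 + 89.1x3 + 67.8x4 + 120x5 + 74.2x6 ≥ 156.8   (octane-barrels)
  x1, x2, x3, x4, x5, x6 ≥ 0.
The optimal basis is {butane, straight-run naphtha}; alkylate, isomerate, MTBE, light naphtha drop out. There the energy and octane-barrels constraints are tight.
Solving gives x3 = 1.0696, x4 = 0.90709.
Cost = 61.14·1.0696 + 56.7·0.90709 = 116.8273.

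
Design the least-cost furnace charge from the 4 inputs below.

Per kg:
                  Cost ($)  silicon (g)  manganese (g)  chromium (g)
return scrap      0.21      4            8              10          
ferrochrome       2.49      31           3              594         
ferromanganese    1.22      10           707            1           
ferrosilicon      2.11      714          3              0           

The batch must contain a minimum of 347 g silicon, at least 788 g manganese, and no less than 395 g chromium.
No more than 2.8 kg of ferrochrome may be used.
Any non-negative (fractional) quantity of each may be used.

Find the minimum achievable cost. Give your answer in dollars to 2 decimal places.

$3.94

Let x1 = kg of return scrap, x2 = kg of ferrochrome, x3 = kg of ferromanganese, x4 = kg of ferrosilicon.
Minimise 0.21x1 + 2.49x2 + 1.22x3 + 2.11x4 subject to:
  4x1 + 31x2 + 10x3 + 714x4 ≥ 347   (silicon)
  8x1 + 3x2 + 707x3 + 3x4 ≥ 788   (manganese)
  10x1 + 594x2 + 1x3 ≥ 395   (chromium)
  x2 ≤ 2.8
  x1, x2, x3, x4 ≥ 0.
The cheapest feasible vertex uses only ferrochrome, ferromanganese, ferrosilicon; return scrap is not used. There the silicon, manganese, chromium constraints are tight.
That vertex is x2 = 0.6631, x3 = 1.11, x4 = 0.4417.
Objective = 2.49·0.6631 + 1.22·1.11 + 2.11·0.4417 = 3.9373.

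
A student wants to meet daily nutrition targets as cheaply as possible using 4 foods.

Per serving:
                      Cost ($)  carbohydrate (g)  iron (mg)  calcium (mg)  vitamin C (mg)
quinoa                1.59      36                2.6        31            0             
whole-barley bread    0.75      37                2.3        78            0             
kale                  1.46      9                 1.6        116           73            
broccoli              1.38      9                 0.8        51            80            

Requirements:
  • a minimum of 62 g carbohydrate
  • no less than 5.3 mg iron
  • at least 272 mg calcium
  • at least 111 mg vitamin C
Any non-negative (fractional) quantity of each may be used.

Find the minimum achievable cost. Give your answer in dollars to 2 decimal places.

$3.18

Treat it as an LP. Let x1 = servings of quinoa, x2 = servings of whole-barley bread, x3 = servings of kale, x4 = servings of broccoli.
min 1.59x1 + 0.75x2 + 1.46x3 + 1.38x4 subject to:
  36x1 + 37x2 + 9x3 + 9x4 ≥ 62   (carbohydrate)
  2.6x1 + 2.3x2 + 1.6x3 + 0.8x4 ≥ 5.3   (iron)
  31x1 + 78x2 + 116x3 + 51x4 ≥ 272   (calcium)
  73x3 + 80x4 ≥ 111   (vitamin C)
  x1, x2, x3, x4 ≥ 0.
The minimum-cost mix takes nothing from quinoa — only whole-barley bread, kale, broccoli. Binding constraints: carbohydrate, calcium, vitamin C.
That vertex is x2 = 1.308, x3 = 1.429, x4 = 0.08394.
Total cost: 0.75·1.308 + 1.46·1.429 + 1.38·0.08394 = 3.1832.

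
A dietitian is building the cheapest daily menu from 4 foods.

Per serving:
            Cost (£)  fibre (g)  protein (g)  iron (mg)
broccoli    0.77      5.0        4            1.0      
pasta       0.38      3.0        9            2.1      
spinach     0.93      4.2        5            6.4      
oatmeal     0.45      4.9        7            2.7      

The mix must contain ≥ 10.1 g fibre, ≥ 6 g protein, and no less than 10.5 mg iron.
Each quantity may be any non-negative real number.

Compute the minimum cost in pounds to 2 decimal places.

This is a linear program. Let x1 = servings of broccoli, x2 = servings of pasta, x3 = servings of spinach, x4 = servings of oatmeal.
Minimize 0.77x1 + 0.38x2 + 0.93x3 + 0.45x4 subject to:
  5x1 + 3x2 + 4.2x3 + 4.9x4 ≥ 10.1   (fibre)
  4x1 + 9x2 + 5x3 + 7x4 ≥ 6   (protein)
  1x1 + 2.1x2 + 6.4x3 + 2.7x4 ≥ 10.5   (iron)
  x1, x2, x3, x4 ≥ 0.
The optimal basis is {spinach, oatmeal}; broccoli, pasta drop out. There the fibre and iron constraints are tight.
Optimal quantities: spinach = 1.2078 servings, oatmeal = 1.026 servings.
Total cost: 0.93·1.2078 + 0.45·1.026 = 1.58495.

£1.58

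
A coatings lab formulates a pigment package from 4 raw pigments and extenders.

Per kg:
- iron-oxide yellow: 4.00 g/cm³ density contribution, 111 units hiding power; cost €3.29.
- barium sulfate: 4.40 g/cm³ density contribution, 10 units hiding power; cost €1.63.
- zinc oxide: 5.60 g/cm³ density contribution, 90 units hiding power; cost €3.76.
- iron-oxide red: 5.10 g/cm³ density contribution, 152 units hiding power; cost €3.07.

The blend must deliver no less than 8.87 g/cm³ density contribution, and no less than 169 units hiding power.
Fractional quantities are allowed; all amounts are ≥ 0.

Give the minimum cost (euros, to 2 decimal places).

€4.54

Let x1 = kg of iron-oxide yellow, x2 = kg of barium sulfate, x3 = kg of zinc oxide, x4 = kg of iron-oxide red.
Minimise 3.29x1 + 1.63x2 + 3.76x3 + 3.07x4 with:
  4x1 + 4.4x2 + 5.6x3 + 5.1x4 ≥ 8.87   (density contribution)
  111x1 + 10x2 + 90x3 + 152x4 ≥ 169   (hiding power)
  x1, x2, x3, x4 ≥ 0.
The optimal basis is {barium sulfate, iron-oxide red}; iron-oxide yellow, zinc oxide drop out. The density contribution and hiding power requirements are met with equality.
Solving gives x2 = 0.7872, x4 = 1.06.
Cost = 1.63·0.7872 + 3.07·1.06 = 4.5373.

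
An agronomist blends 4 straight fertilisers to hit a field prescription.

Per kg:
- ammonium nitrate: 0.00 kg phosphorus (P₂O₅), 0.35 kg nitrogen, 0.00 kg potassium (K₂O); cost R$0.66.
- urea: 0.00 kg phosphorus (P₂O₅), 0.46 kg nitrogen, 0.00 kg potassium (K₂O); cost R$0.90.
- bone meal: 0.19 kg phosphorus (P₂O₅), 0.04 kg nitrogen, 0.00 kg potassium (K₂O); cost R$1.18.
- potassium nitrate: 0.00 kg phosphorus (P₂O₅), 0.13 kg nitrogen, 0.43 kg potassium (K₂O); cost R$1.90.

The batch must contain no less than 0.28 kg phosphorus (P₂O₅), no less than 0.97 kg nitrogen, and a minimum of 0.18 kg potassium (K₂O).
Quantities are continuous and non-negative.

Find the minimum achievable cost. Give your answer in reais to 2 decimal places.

R$4.15

Let x1 = kg of ammonium nitrate, x2 = kg of urea, x3 = kg of bone meal, x4 = kg of potassium nitrate.
Minimise 0.66x1 + 0.9x2 + 1.18x3 + 1.9x4 s.t.:
  0.19x3 ≥ 0.28   (phosphorus (P₂O₅))
  0.35x1 + 0.46x2 + 0.04x3 + 0.13x4 ≥ 0.97   (nitrogen)
  0.43x4 ≥ 0.18   (potassium (K₂O))
  x1, x2, x3, x4 ≥ 0.
At the optimum only ammonium nitrate, bone meal, potassium nitrate are positive (urea = 0). Binding constraints: phosphorus (P₂O₅), nitrogen, potassium (K₂O).
So ammonium nitrate = 2.448 kg, bone meal = 1.474 kg, potassium nitrate = 0.4186 kg.
Cost = 0.66·2.448 + 1.18·1.474 + 1.9·0.4186 = 4.1503.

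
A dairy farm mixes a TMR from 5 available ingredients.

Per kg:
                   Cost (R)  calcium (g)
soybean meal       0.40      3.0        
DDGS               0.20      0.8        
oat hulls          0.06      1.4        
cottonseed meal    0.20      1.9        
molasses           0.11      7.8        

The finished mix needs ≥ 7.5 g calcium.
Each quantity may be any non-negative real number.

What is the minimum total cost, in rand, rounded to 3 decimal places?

R0.106

Set it up as a linear program. Let x1 = kg of soybean meal, x2 = kg of DDGS, x3 = kg of oat hulls, x4 = kg of cottonseed meal, x5 = kg of molasses.
Minimise 0.4x1 + 0.2x2 + 0.06x3 + 0.2x4 + 0.11x5 with:
  3x1 + 0.8x2 + 1.4x3 + 1.9x4 + 7.8x5 ≥ 7.5   (calcium)
  x1, x2, x3, x4, x5 ≥ 0.
The cheapest feasible vertex uses only molasses; soybean meal, DDGS, oat hulls, cottonseed meal are not used. There the calcium constraint is tight.
So molasses = 0.9615 kg.
Objective = 0.11·0.9615 = 0.10577.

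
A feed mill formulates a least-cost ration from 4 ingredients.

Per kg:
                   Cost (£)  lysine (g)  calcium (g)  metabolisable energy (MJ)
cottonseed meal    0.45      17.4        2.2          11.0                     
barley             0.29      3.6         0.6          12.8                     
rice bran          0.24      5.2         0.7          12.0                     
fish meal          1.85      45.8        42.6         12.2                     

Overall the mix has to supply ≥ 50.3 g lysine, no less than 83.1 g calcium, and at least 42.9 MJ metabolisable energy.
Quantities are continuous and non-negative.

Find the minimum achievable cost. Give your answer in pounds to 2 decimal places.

£3.95

Set it up as a linear program. Let x1 = kg of cottonseed meal, x2 = kg of barley, x3 = kg of rice bran, x4 = kg of fish meal.
Minimize 0.45x1 + 0.29x2 + 0.24x3 + 1.85x4 subject to:
  17.4x1 + 3.6x2 + 5.2x3 + 45.8x4 ≥ 50.3   (lysine)
  2.2x1 + 0.6x2 + 0.7x3 + 42.6x4 ≥ 83.1   (calcium)
  11x1 + 12.8x2 + 12x3 + 12.2x4 ≥ 42.9   (metabolisable energy)
  x1, x2, x3, x4 ≥ 0.
The minimum-cost mix takes nothing from cottonseed meal, barley — only rice bran, fish meal. The calcium and metabolisable energy requirements are met with equality.
Optimal quantities: rice bran = 1.619 kg, fish meal = 1.924 kg.
Hence cost = 0.24·1.619 + 1.85·1.924 = £3.9480.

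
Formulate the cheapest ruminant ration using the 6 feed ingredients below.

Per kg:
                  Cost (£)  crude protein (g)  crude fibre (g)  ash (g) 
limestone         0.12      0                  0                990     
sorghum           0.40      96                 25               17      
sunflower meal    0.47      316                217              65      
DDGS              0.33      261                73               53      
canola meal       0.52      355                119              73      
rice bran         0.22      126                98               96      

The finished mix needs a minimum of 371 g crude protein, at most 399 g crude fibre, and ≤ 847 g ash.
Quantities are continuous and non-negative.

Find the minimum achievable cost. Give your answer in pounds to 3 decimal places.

This is a linear program. Let x1 = kg of limestone, x2 = kg of sorghum, x3 = kg of sunflower meal, x4 = kg of DDGS, x5 = kg of canola meal, x6 = kg of rice bran.
Minimise 0.12x1 + 0.4x2 + 0.47x3 + 0.33x4 + 0.52x5 + 0.22x6 with:
  96x2 + 316x3 + 261x4 + 355x5 + 126x6 ≥ 371   (crude protein)
  25x2 + 217x3 + 73x4 + 119x5 + 98x6 ≤ 399   (crude fibre)
  990x1 + 17x2 + 65x3 + 53x4 + 73x5 + 96x6 ≤ 847   (ash)
  x1, x2, x3, x4, x5, x6 ≥ 0.
The minimum-cost mix takes nothing from limestone, sorghum, sunflower meal, canola meal, rice bran — only DDGS. The crude protein requirement is met with equality.
Solving gives x4 = 1.421.
Hence cost = 0.33·1.421 = £0.46893.

£0.469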